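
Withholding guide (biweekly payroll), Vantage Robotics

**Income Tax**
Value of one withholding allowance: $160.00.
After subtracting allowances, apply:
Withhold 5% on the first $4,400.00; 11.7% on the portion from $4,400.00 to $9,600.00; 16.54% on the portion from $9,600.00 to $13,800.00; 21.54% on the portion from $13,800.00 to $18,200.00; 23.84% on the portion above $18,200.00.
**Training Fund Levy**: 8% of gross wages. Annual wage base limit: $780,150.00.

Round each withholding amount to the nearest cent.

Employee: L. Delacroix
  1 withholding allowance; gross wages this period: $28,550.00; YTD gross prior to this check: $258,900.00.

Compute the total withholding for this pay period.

Income Tax: taxable = $28,550.00 − 1×$160.00 = $28,390.00
  $2,470.84 + 23.84% × ($28,390.00 − $18,200.00) = $2,470.84 + 23.84% × $10,190.00 = $4,900.14
Training Fund Levy: 8% × $28,550.00 = $2,284.00
Total: $4,900.14 + $2,284.00 = $7,184.14

$7,184.14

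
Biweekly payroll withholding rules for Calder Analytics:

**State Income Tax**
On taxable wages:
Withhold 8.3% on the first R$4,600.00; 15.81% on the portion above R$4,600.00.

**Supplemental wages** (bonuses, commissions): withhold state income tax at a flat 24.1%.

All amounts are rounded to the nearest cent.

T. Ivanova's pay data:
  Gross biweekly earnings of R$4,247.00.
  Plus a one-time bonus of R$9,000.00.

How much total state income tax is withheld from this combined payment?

R$2,521.50

State Income Tax: taxable = R$4,247.00
  8.3% × R$4,247.00 = R$352.50
Supplemental (24.1% flat on bonus): 24.1% × R$9,000.00 = R$2,169.00
Total state income tax: R$352.50 + R$2,169.00 = R$2,521.50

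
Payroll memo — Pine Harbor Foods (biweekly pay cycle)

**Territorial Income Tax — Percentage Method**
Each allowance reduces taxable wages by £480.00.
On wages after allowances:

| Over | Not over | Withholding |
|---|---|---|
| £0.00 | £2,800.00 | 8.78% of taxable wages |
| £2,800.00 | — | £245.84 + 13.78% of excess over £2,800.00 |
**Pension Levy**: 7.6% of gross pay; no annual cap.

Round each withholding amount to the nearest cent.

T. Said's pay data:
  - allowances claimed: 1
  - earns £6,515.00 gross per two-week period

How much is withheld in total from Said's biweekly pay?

£1,186.76

Territorial Income Tax: taxable = £6,515.00 − 1×£480.00 = £6,035.00
  £245.84 + 13.78% × (£6,035.00 − £2,800.00) = £245.84 + 13.78% × £3,235.00 = £691.62
Pension Levy: 7.6% × £6,515.00 = £495.14
Total: £691.62 + £495.14 = £1,186.76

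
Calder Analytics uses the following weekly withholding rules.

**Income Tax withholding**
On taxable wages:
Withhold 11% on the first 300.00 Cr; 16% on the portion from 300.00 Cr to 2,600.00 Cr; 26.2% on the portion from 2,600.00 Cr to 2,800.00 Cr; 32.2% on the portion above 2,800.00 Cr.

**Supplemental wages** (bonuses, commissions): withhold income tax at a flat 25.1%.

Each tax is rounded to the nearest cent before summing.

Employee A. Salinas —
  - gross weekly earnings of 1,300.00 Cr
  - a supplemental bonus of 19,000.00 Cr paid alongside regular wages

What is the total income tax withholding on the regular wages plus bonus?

4,962.00 Cr

Income Tax: taxable = 1,300.00 Cr
  33.00 Cr + 16% × (1,300.00 Cr − 300.00 Cr) = 33.00 Cr + 16% × 1,000.00 Cr = 193.00 Cr
Supplemental (25.1% flat on bonus): 25.1% × 19,000.00 Cr = 4,769.00 Cr
Total income tax: 193.00 Cr + 4,769.00 Cr = 4,962.00 Cr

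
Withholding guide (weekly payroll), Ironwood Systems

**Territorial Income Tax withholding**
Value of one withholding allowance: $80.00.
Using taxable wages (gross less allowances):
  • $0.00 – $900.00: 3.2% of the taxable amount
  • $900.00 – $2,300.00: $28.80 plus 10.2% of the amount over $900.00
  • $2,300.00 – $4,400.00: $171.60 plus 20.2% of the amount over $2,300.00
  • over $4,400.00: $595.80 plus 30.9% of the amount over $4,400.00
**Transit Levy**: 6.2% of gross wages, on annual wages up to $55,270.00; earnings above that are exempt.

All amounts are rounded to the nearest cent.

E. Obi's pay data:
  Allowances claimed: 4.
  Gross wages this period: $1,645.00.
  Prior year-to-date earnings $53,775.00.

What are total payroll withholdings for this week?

$164.84

Territorial Income Tax: taxable = $1,645.00 − 4×$80.00 = $1,325.00
  $28.80 + 10.2% × ($1,325.00 − $900.00) = $28.80 + 10.2% × $425.00 = $72.15
Transit Levy: cap $55,270.00 − YTD $53,775.00 = $1,495.00 subject; 6.2% × $1,495.00 = $92.69
Total: $72.15 + $92.69 = $164.84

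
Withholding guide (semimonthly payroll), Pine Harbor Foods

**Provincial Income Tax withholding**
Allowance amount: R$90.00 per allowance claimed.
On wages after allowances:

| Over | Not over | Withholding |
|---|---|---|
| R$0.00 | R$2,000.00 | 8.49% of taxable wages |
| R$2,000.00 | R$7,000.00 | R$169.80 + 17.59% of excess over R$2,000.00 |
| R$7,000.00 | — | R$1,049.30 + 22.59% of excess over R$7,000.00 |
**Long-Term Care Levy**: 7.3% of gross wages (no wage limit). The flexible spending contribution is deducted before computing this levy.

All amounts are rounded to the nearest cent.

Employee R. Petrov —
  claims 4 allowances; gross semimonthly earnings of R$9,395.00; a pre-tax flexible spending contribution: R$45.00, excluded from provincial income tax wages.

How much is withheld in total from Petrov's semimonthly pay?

R$2,181.39

Provincial Income Tax: taxable = R$9,395.00 − R$45.00 − 4×R$90.00 = R$8,990.00
  R$1,049.30 + 22.59% × (R$8,990.00 − R$7,000.00) = R$1,049.30 + 22.59% × R$1,990.00 = R$1,498.84
Long-Term Care Levy: 7.3% × R$9,350.00 = R$682.55
Total: R$1,498.84 + R$682.55 = R$2,181.39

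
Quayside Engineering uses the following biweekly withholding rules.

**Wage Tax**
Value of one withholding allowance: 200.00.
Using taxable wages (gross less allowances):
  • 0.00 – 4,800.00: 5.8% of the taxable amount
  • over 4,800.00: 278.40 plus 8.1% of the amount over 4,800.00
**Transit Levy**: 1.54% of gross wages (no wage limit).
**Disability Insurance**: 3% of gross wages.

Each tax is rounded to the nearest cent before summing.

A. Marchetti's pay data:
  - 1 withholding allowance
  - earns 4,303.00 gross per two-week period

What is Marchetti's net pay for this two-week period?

Wage Tax: taxable = 4,303.00 − 1×200.00 = 4,103.00
  5.8% × 4,103.00 = 237.97
Transit Levy: 1.54% × 4,303.00 = 66.27
Disability Insurance: 3% × 4,303.00 = 129.09
Total withheld: 237.97 + 66.27 + 129.09 = 433.33
Net pay: 4,303.00 − 433.33 = 3,869.67

3,869.67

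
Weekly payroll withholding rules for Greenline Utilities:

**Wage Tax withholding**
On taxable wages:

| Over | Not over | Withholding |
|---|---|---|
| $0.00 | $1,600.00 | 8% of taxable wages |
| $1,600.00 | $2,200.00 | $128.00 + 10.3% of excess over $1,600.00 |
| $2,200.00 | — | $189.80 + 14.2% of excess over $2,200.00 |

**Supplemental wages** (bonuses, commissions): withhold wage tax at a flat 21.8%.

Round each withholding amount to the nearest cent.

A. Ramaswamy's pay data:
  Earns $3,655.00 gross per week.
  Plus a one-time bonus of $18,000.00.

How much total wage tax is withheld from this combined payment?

Wage Tax: taxable = $3,655.00
  $189.80 + 14.2% × ($3,655.00 − $2,200.00) = $189.80 + 14.2% × $1,455.00 = $396.41
Supplemental (21.8% flat on bonus): 21.8% × $18,000.00 = $3,924.00
Total wage tax: $396.41 + $3,924.00 = $4,320.41

$4,320.41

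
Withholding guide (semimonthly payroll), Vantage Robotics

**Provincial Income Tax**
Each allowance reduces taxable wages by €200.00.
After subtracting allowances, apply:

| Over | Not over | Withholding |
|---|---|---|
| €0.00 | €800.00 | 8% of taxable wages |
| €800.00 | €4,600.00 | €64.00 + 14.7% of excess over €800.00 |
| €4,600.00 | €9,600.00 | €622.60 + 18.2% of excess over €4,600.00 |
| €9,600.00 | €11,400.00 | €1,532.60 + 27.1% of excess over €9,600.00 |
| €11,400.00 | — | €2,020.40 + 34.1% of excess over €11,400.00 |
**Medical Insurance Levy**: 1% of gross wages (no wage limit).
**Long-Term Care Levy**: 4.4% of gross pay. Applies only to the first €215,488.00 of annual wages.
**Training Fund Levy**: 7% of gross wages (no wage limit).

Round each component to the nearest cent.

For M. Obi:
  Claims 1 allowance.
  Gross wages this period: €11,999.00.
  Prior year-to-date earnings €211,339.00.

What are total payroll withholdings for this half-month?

Provincial Income Tax: taxable = €11,999.00 − 1×€200.00 = €11,799.00
  €2,020.40 + 34.1% × (€11,799.00 − €11,400.00) = €2,020.40 + 34.1% × €399.00 = €2,156.46
Medical Insurance Levy: 1% × €11,999.00 = €119.99
Long-Term Care Levy: cap €215,488.00 − YTD €211,339.00 = €4,149.00 subject; 4.4% × €4,149.00 = €182.56
Training Fund Levy: 7% × €11,999.00 = €839.93
Total: €2,156.46 + €119.99 + €182.56 + €839.93 = €3,298.94

€3,298.94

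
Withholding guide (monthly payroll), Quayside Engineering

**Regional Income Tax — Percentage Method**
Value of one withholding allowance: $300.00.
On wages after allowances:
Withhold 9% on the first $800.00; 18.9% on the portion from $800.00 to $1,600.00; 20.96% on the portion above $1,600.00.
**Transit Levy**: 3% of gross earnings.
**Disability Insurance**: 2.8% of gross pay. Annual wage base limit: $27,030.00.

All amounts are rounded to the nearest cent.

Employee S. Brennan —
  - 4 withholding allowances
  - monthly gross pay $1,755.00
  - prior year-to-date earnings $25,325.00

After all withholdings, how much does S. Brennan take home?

Regional Income Tax: taxable = $1,755.00 − 4×$300.00 = $555.00
  9% × $555.00 = $49.95
Transit Levy: 3% × $1,755.00 = $52.65
Disability Insurance: cap $27,030.00 − YTD $25,325.00 = $1,705.00 subject; 2.8% × $1,705.00 = $47.74
Total withheld: $49.95 + $52.65 + $47.74 = $150.34
Net pay: $1,755.00 − $150.34 = $1,604.66

$1,604.66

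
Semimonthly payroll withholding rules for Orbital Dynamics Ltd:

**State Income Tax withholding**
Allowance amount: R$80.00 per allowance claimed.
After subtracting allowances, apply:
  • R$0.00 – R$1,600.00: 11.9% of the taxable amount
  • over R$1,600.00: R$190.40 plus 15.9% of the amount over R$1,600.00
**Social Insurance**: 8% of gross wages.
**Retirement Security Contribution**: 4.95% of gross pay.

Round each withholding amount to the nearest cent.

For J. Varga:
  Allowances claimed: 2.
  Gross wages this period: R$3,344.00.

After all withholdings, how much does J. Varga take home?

State Income Tax: taxable = R$3,344.00 − 2×R$80.00 = R$3,184.00
  R$190.40 + 15.9% × (R$3,184.00 − R$1,600.00) = R$190.40 + 15.9% × R$1,584.00 = R$442.26
Social Insurance: 8% × R$3,344.00 = R$267.52
Retirement Security Contribution: 4.95% × R$3,344.00 = R$165.53
Total withheld: R$442.26 + R$267.52 + R$165.53 = R$875.31
Net pay: R$3,344.00 − R$875.31 = R$2,468.69

R$2,468.69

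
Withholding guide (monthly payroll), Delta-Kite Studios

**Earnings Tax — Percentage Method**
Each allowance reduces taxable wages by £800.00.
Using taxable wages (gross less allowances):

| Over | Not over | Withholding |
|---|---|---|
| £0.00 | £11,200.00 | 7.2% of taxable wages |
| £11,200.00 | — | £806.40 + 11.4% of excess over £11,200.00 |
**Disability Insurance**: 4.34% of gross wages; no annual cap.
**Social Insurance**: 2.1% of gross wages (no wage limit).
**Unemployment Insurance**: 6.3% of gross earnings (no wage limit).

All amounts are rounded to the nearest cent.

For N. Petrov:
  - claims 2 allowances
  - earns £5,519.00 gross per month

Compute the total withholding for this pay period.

Earnings Tax: taxable = £5,519.00 − 2×£800.00 = £3,919.00
  7.2% × £3,919.00 = £282.17
Disability Insurance: 4.34% × £5,519.00 = £239.52
Social Insurance: 2.1% × £5,519.00 = £115.90
Unemployment Insurance: 6.3% × £5,519.00 = £347.70
Total: £282.17 + £239.52 + £115.90 + £347.70 = £985.29

£985.29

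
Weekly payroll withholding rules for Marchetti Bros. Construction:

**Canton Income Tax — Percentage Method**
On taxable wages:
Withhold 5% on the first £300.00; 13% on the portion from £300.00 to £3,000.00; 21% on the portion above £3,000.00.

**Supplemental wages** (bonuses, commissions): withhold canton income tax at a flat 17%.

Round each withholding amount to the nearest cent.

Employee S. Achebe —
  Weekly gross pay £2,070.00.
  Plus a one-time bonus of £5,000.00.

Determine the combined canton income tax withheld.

Canton Income Tax: taxable = £2,070.00
  £15.00 + 13% × (£2,070.00 − £300.00) = £15.00 + 13% × £1,770.00 = £245.10
Supplemental (17% flat on bonus): 17% × £5,000.00 = £850.00
Total canton income tax: £245.10 + £850.00 = £1,095.10

£1,095.10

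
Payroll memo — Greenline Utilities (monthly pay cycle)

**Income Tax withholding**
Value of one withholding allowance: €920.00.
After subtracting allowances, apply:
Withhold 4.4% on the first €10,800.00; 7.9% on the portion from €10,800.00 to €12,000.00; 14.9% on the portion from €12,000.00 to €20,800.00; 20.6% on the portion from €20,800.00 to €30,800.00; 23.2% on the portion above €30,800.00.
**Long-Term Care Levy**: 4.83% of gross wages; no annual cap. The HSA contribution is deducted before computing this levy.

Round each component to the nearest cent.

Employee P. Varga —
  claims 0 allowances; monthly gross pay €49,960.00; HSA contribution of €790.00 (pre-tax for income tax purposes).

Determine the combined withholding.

€10,577.95

Income Tax: taxable = €49,960.00 − €790.00 = €49,170.00
  €3,941.20 + 23.2% × (€49,170.00 − €30,800.00) = €3,941.20 + 23.2% × €18,370.00 = €8,203.04
Long-Term Care Levy: 4.83% × €49,170.00 = €2,374.91
Total: €8,203.04 + €2,374.91 = €10,577.95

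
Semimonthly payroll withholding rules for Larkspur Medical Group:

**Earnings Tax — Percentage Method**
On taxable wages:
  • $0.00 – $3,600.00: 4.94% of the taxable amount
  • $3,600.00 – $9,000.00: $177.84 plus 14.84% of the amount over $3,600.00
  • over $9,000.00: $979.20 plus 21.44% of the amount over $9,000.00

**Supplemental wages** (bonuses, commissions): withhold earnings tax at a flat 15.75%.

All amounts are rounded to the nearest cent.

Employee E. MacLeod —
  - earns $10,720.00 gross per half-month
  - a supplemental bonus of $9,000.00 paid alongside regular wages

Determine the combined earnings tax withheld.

$2,765.47

Earnings Tax: taxable = $10,720.00
  $979.20 + 21.44% × ($10,720.00 − $9,000.00) = $979.20 + 21.44% × $1,720.00 = $1,347.97
Supplemental (15.75% flat on bonus): 15.75% × $9,000.00 = $1,417.50
Total earnings tax: $1,347.97 + $1,417.50 = $2,765.47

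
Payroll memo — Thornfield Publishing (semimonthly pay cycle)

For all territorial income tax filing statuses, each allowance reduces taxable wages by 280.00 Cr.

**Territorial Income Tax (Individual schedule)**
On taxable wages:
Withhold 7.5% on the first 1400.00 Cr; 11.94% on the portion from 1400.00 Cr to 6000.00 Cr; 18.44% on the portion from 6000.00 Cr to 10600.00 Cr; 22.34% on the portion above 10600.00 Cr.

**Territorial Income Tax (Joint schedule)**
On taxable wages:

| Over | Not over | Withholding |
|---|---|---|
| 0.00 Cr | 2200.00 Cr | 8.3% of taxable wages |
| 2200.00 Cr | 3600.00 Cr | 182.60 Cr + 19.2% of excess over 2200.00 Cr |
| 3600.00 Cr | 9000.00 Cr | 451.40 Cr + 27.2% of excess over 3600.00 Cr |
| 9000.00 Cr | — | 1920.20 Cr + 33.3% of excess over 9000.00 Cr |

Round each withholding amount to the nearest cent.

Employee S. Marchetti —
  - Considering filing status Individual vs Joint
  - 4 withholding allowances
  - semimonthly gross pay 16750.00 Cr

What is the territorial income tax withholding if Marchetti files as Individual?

Territorial Income Tax (Individual): taxable = 16750.00 Cr − 4×280.00 Cr = 15630.00 Cr
  1502.48 Cr + 22.34% × (15630.00 Cr − 10600.00 Cr) = 1502.48 Cr + 22.34% × 5030.00 Cr = 2626.18 Cr

2626.18 Cr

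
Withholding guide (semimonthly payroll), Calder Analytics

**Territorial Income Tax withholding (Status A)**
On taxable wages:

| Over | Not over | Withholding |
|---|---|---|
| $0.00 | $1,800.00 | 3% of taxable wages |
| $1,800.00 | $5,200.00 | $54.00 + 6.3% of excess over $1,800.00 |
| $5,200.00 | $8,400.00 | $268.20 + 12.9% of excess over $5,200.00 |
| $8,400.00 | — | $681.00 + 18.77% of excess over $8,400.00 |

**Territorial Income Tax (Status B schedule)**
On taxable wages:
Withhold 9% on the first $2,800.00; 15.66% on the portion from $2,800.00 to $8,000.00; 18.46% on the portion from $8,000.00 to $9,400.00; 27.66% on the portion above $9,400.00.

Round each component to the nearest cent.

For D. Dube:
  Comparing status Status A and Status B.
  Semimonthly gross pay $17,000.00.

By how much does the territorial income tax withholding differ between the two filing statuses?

$1,131.70

Territorial Income Tax (Status A): taxable = $17,000.00
  $681.00 + 18.77% × ($17,000.00 − $8,400.00) = $681.00 + 18.77% × $8,600.00 = $2,295.22
Territorial Income Tax (Status B): taxable = $17,000.00
  $1,324.76 + 27.66% × ($17,000.00 − $9,400.00) = $1,324.76 + 27.66% × $7,600.00 = $3,426.92
Difference: |$2,295.22 − $3,426.92| = $1,131.70 (higher under Status B)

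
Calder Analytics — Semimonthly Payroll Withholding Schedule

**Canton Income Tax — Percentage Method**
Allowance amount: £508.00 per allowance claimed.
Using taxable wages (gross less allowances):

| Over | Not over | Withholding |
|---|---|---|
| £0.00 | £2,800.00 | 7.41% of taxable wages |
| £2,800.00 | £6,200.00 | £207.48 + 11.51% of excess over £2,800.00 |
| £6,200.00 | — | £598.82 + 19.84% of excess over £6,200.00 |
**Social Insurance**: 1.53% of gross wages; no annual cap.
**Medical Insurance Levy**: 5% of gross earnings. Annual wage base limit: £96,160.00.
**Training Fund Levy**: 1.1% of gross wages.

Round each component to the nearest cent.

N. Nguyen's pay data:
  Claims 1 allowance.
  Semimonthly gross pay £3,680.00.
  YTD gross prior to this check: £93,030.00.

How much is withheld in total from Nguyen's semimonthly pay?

£503.58

Canton Income Tax: taxable = £3,680.00 − 1×£508.00 = £3,172.00
  £207.48 + 11.51% × (£3,172.00 − £2,800.00) = £207.48 + 11.51% × £372.00 = £250.30
Social Insurance: 1.53% × £3,680.00 = £56.30
Medical Insurance Levy: cap £96,160.00 − YTD £93,030.00 = £3,130.00 subject; 5% × £3,130.00 = £156.50
Training Fund Levy: 1.1% × £3,680.00 = £40.48
Total: £250.30 + £56.30 + £156.50 + £40.48 = £503.58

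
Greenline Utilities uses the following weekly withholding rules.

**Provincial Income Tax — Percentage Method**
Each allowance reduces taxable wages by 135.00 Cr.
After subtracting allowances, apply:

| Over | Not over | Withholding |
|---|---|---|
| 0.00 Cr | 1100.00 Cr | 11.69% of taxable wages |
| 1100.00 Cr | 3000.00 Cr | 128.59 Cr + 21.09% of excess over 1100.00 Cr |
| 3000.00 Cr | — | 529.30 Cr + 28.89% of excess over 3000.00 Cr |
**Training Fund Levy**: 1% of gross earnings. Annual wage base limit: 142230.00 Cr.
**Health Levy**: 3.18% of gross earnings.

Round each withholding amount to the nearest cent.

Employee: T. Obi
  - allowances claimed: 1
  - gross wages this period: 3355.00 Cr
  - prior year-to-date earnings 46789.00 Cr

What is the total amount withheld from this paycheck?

733.10 Cr

Provincial Income Tax: taxable = 3355.00 Cr − 1×135.00 Cr = 3220.00 Cr
  529.30 Cr + 28.89% × (3220.00 Cr − 3000.00 Cr) = 529.30 Cr + 28.89% × 220.00 Cr = 592.86 Cr
Training Fund Levy: 1% × 3355.00 Cr = 33.55 Cr
Health Levy: 3.18% × 3355.00 Cr = 106.69 Cr
Total: 592.86 Cr + 33.55 Cr + 106.69 Cr = 733.10 Cr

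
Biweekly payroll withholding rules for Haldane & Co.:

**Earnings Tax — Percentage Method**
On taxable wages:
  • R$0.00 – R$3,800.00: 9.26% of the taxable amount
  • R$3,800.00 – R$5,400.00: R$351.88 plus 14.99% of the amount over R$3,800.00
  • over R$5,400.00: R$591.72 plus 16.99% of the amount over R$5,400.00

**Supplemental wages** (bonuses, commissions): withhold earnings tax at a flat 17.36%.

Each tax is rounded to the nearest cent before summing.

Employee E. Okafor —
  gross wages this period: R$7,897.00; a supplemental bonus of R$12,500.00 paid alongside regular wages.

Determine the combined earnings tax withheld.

Earnings Tax: taxable = R$7,897.00
  R$591.72 + 16.99% × (R$7,897.00 − R$5,400.00) = R$591.72 + 16.99% × R$2,497.00 = R$1,015.96
Supplemental (17.36% flat on bonus): 17.36% × R$12,500.00 = R$2,170.00
Total earnings tax: R$1,015.96 + R$2,170.00 = R$3,185.96

R$3,185.96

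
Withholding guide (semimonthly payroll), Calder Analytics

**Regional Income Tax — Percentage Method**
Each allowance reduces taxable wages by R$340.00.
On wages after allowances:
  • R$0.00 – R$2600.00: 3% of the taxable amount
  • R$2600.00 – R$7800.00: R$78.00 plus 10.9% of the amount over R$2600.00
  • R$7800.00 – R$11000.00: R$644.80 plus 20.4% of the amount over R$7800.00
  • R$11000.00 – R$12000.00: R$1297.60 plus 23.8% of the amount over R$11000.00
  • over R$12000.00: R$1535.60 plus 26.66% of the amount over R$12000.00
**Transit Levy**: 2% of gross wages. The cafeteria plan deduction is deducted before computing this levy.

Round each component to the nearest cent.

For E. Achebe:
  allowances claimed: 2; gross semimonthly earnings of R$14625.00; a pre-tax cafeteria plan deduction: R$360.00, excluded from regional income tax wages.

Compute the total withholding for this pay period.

R$2243.46

Regional Income Tax: taxable = R$14625.00 − R$360.00 − 2×R$340.00 = R$13585.00
  R$1535.60 + 26.66% × (R$13585.00 − R$12000.00) = R$1535.60 + 26.66% × R$1585.00 = R$1958.16
Transit Levy: 2% × R$14265.00 = R$285.30
Total: R$1958.16 + R$285.30 = R$2243.46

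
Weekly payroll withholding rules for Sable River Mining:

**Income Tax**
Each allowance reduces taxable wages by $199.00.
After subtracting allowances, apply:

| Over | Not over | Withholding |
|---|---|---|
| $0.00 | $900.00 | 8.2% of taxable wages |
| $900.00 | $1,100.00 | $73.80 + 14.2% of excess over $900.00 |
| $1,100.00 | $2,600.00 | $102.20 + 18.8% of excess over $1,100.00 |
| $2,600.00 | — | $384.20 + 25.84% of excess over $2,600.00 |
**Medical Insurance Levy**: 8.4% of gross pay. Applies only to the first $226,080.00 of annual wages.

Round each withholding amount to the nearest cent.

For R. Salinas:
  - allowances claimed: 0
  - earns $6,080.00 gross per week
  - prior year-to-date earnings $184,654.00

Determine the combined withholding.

Income Tax: taxable = $6,080.00
  $384.20 + 25.84% × ($6,080.00 − $2,600.00) = $384.20 + 25.84% × $3,480.00 = $1,283.43
Medical Insurance Levy: 8.4% × $6,080.00 = $510.72
Total: $1,283.43 + $510.72 = $1,794.15

$1,794.15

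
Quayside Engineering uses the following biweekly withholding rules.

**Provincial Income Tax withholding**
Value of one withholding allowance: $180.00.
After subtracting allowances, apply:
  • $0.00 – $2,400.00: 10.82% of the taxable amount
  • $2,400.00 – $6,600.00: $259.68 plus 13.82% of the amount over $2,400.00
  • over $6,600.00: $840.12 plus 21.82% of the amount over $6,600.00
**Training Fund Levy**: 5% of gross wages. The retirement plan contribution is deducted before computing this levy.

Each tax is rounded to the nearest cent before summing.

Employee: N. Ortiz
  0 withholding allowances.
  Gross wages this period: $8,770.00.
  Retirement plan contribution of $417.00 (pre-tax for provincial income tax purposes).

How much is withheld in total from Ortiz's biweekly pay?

Provincial Income Tax: taxable = $8,770.00 − $417.00 = $8,353.00
  $840.12 + 21.82% × ($8,353.00 − $6,600.00) = $840.12 + 21.82% × $1,753.00 = $1,222.62
Training Fund Levy: 5% × $8,353.00 = $417.65
Total: $1,222.62 + $417.65 = $1,640.27

$1,640.27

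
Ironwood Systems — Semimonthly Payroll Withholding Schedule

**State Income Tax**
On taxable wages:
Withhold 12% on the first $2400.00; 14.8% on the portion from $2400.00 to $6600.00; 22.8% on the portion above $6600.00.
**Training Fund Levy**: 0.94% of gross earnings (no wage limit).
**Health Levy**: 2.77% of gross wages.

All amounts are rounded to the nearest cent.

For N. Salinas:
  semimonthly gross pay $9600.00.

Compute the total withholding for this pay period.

$1949.76

State Income Tax: taxable = $9600.00
  $909.60 + 22.8% × ($9600.00 − $6600.00) = $909.60 + 22.8% × $3000.00 = $1593.60
Training Fund Levy: 0.94% × $9600.00 = $90.24
Health Levy: 2.77% × $9600.00 = $265.92
Total: $1593.60 + $90.24 + $265.92 = $1949.76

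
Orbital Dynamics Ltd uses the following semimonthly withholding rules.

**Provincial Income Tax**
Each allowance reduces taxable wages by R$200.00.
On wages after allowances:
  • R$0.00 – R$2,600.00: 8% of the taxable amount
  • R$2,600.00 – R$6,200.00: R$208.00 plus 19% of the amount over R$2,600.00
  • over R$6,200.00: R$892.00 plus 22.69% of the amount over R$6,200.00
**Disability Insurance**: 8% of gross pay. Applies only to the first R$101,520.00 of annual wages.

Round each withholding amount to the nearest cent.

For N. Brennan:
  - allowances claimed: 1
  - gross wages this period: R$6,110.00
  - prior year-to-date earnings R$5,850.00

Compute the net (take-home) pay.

Provincial Income Tax: taxable = R$6,110.00 − 1×R$200.00 = R$5,910.00
  R$208.00 + 19% × (R$5,910.00 − R$2,600.00) = R$208.00 + 19% × R$3,310.00 = R$836.90
Disability Insurance: 8% × R$6,110.00 = R$488.80
Total withheld: R$836.90 + R$488.80 = R$1,325.70
Net pay: R$6,110.00 − R$1,325.70 = R$4,784.30

R$4,784.30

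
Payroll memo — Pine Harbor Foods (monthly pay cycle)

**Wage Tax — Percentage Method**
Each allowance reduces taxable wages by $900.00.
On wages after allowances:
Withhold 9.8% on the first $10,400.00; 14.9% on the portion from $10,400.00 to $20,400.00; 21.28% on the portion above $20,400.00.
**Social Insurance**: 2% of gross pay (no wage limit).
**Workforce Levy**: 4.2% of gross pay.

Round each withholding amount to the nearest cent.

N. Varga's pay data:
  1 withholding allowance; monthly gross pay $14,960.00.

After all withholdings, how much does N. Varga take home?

$12,467.94

Wage Tax: taxable = $14,960.00 − 1×$900.00 = $14,060.00
  $1,019.20 + 14.9% × ($14,060.00 − $10,400.00) = $1,019.20 + 14.9% × $3,660.00 = $1,564.54
Social Insurance: 2% × $14,960.00 = $299.20
Workforce Levy: 4.2% × $14,960.00 = $628.32
Total withheld: $1,564.54 + $299.20 + $628.32 = $2,492.06
Net pay: $14,960.00 − $2,492.06 = $12,467.94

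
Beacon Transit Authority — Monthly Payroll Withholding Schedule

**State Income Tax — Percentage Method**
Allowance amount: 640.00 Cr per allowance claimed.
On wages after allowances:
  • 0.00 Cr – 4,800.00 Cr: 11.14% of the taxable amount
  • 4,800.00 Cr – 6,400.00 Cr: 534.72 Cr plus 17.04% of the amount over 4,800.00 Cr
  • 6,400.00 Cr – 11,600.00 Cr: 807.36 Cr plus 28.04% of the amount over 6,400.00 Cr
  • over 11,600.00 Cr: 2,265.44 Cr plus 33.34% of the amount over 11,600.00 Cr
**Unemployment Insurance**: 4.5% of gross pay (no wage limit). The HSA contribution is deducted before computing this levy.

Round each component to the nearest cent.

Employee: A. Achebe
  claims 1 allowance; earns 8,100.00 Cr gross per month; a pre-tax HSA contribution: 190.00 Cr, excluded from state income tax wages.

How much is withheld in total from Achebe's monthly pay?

State Income Tax: taxable = 8,100.00 Cr − 190.00 Cr − 1×640.00 Cr = 7,270.00 Cr
  807.36 Cr + 28.04% × (7,270.00 Cr − 6,400.00 Cr) = 807.36 Cr + 28.04% × 870.00 Cr = 1,051.31 Cr
Unemployment Insurance: 4.5% × 7,910.00 Cr = 355.95 Cr
Total: 1,051.31 Cr + 355.95 Cr = 1,407.26 Cr

1,407.26 Cr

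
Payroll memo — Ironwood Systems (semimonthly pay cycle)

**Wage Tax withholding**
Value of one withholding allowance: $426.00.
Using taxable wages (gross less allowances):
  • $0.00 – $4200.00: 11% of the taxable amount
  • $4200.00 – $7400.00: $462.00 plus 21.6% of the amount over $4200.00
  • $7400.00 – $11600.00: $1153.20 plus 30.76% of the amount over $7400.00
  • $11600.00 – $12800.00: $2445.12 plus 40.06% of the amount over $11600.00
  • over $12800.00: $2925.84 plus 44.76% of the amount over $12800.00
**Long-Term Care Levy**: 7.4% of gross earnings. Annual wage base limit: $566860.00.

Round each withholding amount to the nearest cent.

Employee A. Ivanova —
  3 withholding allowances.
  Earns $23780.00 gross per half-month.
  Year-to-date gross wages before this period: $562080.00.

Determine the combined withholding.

$7622.18

Wage Tax: taxable = $23780.00 − 3×$426.00 = $22502.00
  $2925.84 + 44.76% × ($22502.00 − $12800.00) = $2925.84 + 44.76% × $9702.00 = $7268.46
Long-Term Care Levy: cap $566860.00 − YTD $562080.00 = $4780.00 subject; 7.4% × $4780.00 = $353.72
Total: $7268.46 + $353.72 = $7622.18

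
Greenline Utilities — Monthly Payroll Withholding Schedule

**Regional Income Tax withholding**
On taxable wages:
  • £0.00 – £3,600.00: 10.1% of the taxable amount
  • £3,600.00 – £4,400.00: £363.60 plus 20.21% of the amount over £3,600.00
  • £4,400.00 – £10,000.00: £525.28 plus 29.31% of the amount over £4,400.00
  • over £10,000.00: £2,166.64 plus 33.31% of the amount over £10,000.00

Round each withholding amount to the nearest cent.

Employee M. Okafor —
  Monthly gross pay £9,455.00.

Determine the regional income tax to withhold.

Regional Income Tax: taxable = £9,455.00
  £525.28 + 29.31% × (£9,455.00 − £4,400.00) = £525.28 + 29.31% × £5,055.00 = £2,006.90

£2,006.90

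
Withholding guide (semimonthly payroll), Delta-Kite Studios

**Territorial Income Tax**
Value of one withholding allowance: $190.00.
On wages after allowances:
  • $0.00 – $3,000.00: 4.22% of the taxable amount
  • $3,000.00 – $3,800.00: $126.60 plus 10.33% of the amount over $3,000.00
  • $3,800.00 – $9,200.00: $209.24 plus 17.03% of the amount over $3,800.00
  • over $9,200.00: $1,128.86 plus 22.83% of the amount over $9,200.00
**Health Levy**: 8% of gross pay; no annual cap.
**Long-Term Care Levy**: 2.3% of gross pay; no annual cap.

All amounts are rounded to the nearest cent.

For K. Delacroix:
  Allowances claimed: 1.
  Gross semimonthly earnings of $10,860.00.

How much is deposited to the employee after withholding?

$8,276.96

Territorial Income Tax: taxable = $10,860.00 − 1×$190.00 = $10,670.00
  $1,128.86 + 22.83% × ($10,670.00 − $9,200.00) = $1,128.86 + 22.83% × $1,470.00 = $1,464.46
Health Levy: 8% × $10,860.00 = $868.80
Long-Term Care Levy: 2.3% × $10,860.00 = $249.78
Total withheld: $1,464.46 + $868.80 + $249.78 = $2,583.04
Net pay: $10,860.00 − $2,583.04 = $8,276.96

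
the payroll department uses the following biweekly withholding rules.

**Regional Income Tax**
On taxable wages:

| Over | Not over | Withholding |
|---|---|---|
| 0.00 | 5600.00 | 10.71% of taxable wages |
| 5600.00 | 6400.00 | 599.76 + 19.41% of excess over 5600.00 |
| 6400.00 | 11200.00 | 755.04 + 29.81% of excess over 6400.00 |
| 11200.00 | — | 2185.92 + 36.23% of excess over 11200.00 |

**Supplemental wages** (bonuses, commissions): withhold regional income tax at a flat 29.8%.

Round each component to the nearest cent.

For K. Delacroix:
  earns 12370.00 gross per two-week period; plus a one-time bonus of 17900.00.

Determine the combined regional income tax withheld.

Regional Income Tax: taxable = 12370.00
  2185.92 + 36.23% × (12370.00 − 11200.00) = 2185.92 + 36.23% × 1170.00 = 2609.81
Supplemental (29.8% flat on bonus): 29.8% × 17900.00 = 5334.20
Total regional income tax: 2609.81 + 5334.20 = 7944.01

7944.01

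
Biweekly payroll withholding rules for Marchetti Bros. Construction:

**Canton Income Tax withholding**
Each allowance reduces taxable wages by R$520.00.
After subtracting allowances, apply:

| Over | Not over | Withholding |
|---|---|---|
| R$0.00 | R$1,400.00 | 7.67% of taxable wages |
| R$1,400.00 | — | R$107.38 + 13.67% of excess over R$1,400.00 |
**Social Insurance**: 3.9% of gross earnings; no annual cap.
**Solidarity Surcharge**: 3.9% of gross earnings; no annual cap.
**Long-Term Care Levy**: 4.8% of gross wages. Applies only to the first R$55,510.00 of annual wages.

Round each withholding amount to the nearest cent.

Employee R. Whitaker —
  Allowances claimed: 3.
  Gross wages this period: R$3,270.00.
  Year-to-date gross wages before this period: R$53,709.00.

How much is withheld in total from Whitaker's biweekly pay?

R$491.27

Canton Income Tax: taxable = R$3,270.00 − 3×R$520.00 = R$1,710.00
  R$107.38 + 13.67% × (R$1,710.00 − R$1,400.00) = R$107.38 + 13.67% × R$310.00 = R$149.76
Social Insurance: 3.9% × R$3,270.00 = R$127.53
Solidarity Surcharge: 3.9% × R$3,270.00 = R$127.53
Long-Term Care Levy: cap R$55,510.00 − YTD R$53,709.00 = R$1,801.00 subject; 4.8% × R$1,801.00 = R$86.45
Total: R$149.76 + R$127.53 + R$127.53 + R$86.45 = R$491.27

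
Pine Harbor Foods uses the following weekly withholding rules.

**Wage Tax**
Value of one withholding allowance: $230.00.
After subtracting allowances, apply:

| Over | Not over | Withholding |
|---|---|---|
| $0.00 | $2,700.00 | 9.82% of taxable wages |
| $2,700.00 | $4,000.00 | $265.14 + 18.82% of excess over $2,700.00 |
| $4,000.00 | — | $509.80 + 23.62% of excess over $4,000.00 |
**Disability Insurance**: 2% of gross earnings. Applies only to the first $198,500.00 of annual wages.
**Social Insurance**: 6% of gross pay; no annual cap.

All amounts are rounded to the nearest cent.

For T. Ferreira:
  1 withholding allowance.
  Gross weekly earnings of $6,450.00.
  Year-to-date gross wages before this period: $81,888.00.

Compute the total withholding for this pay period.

$1,550.16

Wage Tax: taxable = $6,450.00 − 1×$230.00 = $6,220.00
  $509.80 + 23.62% × ($6,220.00 − $4,000.00) = $509.80 + 23.62% × $2,220.00 = $1,034.16
Disability Insurance: 2% × $6,450.00 = $129.00
Social Insurance: 6% × $6,450.00 = $387.00
Total: $1,034.16 + $129.00 + $387.00 = $1,550.16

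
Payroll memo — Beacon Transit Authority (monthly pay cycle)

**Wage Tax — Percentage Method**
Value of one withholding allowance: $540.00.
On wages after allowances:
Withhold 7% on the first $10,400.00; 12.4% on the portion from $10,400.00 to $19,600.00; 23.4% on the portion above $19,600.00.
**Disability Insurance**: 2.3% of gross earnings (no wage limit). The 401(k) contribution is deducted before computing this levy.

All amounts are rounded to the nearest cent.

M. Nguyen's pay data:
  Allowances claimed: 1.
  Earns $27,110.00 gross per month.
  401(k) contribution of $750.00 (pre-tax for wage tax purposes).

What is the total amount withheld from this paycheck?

Wage Tax: taxable = $27,110.00 − $750.00 − 1×$540.00 = $25,820.00
  $1,868.80 + 23.4% × ($25,820.00 − $19,600.00) = $1,868.80 + 23.4% × $6,220.00 = $3,324.28
Disability Insurance: 2.3% × $26,360.00 = $606.28
Total: $3,324.28 + $606.28 = $3,930.56

$3,930.56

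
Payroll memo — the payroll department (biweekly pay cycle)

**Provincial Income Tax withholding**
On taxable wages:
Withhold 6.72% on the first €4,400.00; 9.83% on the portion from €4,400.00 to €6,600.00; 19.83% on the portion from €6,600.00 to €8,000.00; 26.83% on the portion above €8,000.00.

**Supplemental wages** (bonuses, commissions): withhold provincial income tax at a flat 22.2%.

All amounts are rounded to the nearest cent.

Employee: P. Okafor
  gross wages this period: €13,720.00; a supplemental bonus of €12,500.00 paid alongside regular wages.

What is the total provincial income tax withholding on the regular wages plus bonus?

€5,099.24

Provincial Income Tax: taxable = €13,720.00
  €789.56 + 26.83% × (€13,720.00 − €8,000.00) = €789.56 + 26.83% × €5,720.00 = €2,324.24
Supplemental (22.2% flat on bonus): 22.2% × €12,500.00 = €2,775.00
Total provincial income tax: €2,324.24 + €2,775.00 = €5,099.24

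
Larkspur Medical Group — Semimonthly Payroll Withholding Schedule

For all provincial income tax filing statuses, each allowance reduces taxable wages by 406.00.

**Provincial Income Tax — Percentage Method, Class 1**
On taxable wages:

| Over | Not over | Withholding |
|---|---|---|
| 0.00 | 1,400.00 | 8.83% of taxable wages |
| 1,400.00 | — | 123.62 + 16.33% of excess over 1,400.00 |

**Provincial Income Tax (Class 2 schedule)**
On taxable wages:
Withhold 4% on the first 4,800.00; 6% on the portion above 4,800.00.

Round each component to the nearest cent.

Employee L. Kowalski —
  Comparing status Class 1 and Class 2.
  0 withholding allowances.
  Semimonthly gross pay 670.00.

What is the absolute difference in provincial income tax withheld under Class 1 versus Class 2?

32.36

Provincial Income Tax (Class 1): taxable = 670.00
  8.83% × 670.00 = 59.16
Provincial Income Tax (Class 2): taxable = 670.00
  4% × 670.00 = 26.80
Difference: |59.16 − 26.80| = 32.36 (higher under Class 1)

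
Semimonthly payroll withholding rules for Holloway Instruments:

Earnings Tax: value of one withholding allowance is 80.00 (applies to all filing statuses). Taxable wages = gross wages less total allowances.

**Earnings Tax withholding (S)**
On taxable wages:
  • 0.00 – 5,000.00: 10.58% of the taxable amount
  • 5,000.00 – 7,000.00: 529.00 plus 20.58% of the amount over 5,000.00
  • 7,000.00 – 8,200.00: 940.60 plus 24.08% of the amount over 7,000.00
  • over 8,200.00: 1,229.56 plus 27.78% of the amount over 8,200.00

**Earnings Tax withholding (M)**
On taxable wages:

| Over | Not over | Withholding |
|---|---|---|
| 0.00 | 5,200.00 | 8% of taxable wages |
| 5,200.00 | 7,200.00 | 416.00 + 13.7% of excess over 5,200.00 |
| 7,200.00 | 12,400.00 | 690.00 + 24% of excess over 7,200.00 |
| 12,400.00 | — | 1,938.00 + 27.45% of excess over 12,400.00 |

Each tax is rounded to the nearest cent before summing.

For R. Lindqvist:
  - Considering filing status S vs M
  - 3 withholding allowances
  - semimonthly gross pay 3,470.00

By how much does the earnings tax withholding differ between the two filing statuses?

Earnings Tax (S): taxable = 3,470.00 − 3×80.00 = 3,230.00
  10.58% × 3,230.00 = 341.73
Earnings Tax (M): taxable = 3,470.00 − 3×80.00 = 3,230.00
  8% × 3,230.00 = 258.40
Difference: |341.73 − 258.40| = 83.33 (higher under S)

83.33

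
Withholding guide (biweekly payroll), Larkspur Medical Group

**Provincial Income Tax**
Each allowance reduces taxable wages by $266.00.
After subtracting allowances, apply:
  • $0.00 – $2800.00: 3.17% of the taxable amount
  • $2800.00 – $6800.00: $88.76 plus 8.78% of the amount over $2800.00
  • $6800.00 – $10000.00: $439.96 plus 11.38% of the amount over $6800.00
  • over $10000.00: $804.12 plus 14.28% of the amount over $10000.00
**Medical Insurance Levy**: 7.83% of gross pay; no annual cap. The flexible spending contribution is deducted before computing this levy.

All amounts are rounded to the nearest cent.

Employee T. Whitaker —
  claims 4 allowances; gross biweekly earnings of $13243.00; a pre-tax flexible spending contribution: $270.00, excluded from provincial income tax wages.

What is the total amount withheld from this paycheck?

$2092.52

Provincial Income Tax: taxable = $13243.00 − $270.00 − 4×$266.00 = $11909.00
  $804.12 + 14.28% × ($11909.00 − $10000.00) = $804.12 + 14.28% × $1909.00 = $1076.73
Medical Insurance Levy: 7.83% × $12973.00 = $1015.79
Total: $1076.73 + $1015.79 = $2092.52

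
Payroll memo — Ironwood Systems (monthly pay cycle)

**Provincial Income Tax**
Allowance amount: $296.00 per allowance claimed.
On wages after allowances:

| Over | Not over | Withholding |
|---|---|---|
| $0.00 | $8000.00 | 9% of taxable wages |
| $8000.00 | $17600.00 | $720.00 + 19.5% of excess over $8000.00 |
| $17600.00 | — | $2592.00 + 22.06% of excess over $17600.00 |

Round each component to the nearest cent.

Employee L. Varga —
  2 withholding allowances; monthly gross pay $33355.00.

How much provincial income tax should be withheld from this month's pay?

$5936.96

Provincial Income Tax: taxable = $33355.00 − 2×$296.00 = $32763.00
  $2592.00 + 22.06% × ($32763.00 − $17600.00) = $2592.00 + 22.06% × $15163.00 = $5936.96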